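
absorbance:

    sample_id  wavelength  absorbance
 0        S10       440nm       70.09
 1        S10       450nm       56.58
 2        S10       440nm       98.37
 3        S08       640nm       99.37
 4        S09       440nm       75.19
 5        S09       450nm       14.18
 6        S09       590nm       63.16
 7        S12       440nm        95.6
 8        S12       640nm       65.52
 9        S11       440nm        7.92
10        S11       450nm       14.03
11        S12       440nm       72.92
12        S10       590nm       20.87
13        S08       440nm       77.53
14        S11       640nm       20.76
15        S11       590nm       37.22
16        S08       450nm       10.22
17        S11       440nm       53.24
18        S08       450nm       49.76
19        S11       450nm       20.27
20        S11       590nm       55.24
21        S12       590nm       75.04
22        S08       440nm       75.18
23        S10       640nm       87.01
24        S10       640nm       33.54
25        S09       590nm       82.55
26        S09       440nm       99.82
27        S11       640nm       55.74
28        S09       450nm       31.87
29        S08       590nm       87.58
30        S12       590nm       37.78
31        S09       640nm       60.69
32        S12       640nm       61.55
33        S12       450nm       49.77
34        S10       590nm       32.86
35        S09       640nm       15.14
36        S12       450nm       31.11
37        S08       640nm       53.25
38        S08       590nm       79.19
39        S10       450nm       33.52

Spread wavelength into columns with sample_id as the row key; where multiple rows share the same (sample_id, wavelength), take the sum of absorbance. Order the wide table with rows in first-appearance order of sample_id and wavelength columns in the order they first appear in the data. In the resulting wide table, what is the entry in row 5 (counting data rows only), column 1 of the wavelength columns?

61.16

With rows in first-appearance order of sample_id, row 5 is sample_id=S11. wavelength columns in first-appearance order: 440nm, 450nm, 640nm, 590nm; column 1 is 440nm.
Long rows with sample_id=S11, wavelength=440nm: 7.92 + 53.24 = 61.16.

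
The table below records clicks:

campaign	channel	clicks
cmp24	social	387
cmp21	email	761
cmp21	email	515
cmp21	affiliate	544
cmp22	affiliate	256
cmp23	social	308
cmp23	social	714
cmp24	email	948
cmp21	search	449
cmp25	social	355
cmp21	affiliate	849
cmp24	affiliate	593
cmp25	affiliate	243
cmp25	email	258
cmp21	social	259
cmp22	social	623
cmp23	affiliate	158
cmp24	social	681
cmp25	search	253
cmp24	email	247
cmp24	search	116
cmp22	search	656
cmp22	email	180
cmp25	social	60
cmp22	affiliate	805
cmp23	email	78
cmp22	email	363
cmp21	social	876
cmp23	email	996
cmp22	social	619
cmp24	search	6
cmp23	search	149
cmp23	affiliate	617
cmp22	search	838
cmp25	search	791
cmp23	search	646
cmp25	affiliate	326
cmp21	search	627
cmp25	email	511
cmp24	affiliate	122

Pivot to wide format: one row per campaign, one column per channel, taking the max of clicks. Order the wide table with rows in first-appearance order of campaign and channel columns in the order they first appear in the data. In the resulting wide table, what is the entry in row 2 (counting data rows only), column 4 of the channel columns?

With rows in first-appearance order of campaign, row 2 is campaign=cmp21. channel columns in first-appearance order: social, email, affiliate, search; column 4 is search.
Long rows with campaign=cmp21, channel=search: max(449, 627) = 627.

627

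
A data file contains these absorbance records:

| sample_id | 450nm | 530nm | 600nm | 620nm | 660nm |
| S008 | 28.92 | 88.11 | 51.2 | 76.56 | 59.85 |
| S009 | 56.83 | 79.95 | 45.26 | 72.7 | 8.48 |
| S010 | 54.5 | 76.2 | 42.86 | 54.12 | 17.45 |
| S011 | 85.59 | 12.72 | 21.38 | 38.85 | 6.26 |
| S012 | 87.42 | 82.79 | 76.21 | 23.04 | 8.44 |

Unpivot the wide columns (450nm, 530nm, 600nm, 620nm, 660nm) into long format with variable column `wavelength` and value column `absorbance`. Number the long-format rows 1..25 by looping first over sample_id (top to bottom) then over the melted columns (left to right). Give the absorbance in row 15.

25 rows total (5 × 5). Row 15: index ⌊(15-1)/5⌋ = 2 into sample_id → S010; (15-1) mod 5 = 4 into the melted columns → 660nm.
So row 15 is (S010, 660nm, 17.45); absorbance = 17.45.

17.45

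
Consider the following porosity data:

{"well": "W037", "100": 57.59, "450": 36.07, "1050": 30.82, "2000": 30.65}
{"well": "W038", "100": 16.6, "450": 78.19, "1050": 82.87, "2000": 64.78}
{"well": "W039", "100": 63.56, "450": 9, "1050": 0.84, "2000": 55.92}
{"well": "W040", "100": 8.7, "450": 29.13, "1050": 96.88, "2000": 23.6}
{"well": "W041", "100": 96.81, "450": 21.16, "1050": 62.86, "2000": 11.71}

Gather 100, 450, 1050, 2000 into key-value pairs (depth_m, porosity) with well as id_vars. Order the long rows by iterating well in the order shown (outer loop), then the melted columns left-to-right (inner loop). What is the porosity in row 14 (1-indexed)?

20 rows total (5 × 4). Row 14: index ⌊(14-1)/4⌋ = 3 into well → W040; (14-1) mod 4 = 1 into the melted columns → 450.
So row 14 is (W040, 450, 29.13); porosity = 29.13.

29.13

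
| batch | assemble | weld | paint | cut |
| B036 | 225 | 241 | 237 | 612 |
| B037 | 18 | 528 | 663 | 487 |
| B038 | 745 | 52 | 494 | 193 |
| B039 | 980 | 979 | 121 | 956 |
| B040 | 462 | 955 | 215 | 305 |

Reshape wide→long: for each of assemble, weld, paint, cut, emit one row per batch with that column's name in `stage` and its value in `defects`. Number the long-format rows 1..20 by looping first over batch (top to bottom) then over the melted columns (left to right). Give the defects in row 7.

663

20 rows total (5 × 4). Row 7: index ⌊(7-1)/4⌋ = 1 into batch → B037; (7-1) mod 4 = 2 into the melted columns → paint.
So row 7 is (B037, paint, 663); defects = 663.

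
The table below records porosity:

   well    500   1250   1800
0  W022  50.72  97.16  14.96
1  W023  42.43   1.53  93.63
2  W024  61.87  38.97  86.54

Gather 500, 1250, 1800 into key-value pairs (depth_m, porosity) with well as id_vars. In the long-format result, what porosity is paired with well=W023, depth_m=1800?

93.63

Unpivoting turns each (well, wide-column) pair into one long row.
The wide cell at row W023, column 1800 holds 93.63, so the long row (W023, 1800) has porosity=93.63.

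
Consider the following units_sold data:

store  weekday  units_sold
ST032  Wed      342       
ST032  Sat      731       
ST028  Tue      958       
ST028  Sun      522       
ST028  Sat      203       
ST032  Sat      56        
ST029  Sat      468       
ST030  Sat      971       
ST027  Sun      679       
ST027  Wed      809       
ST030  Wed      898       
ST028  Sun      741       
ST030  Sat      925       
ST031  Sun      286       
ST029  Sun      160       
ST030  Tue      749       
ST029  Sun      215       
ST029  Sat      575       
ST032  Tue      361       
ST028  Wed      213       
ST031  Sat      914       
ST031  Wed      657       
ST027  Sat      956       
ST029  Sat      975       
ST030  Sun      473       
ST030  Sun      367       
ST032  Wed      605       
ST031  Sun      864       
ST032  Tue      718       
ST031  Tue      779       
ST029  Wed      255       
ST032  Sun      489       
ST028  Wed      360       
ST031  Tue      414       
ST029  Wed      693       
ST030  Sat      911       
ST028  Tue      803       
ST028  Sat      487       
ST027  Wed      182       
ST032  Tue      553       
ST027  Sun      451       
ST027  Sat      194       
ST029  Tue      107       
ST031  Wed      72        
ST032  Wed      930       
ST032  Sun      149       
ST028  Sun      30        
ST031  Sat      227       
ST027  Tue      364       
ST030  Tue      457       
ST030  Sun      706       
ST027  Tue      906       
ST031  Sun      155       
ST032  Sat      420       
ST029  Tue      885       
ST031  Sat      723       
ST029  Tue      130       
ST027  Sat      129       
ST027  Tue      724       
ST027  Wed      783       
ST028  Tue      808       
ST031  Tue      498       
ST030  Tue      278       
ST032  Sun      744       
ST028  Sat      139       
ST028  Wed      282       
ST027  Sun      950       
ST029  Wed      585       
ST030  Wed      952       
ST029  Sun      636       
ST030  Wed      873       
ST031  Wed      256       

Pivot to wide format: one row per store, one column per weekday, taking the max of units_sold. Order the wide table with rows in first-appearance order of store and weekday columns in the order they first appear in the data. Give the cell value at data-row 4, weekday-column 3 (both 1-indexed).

With rows in first-appearance order of store, row 4 is store=ST030. weekday columns in first-appearance order: Wed, Sat, Tue, Sun; column 3 is Tue.
Long rows with store=ST030, weekday=Tue: max(749, 457, 278) = 749.

749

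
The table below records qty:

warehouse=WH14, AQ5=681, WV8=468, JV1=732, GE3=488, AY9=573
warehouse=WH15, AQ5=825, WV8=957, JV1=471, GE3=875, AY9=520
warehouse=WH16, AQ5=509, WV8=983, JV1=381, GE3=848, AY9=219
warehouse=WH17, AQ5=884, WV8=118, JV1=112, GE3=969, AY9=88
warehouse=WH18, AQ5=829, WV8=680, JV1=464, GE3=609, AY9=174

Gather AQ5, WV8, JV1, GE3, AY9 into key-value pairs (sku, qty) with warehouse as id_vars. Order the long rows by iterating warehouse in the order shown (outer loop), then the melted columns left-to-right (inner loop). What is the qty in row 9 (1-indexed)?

875

25 rows total (5 × 5). Row 9: index ⌊(9-1)/5⌋ = 1 into warehouse → WH15; (9-1) mod 5 = 3 into the melted columns → GE3.
So row 9 is (WH15, GE3, 875); qty = 875.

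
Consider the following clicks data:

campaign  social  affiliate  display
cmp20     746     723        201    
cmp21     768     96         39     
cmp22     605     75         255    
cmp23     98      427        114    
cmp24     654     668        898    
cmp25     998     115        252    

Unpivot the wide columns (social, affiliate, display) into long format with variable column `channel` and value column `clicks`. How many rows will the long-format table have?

6 campaign values × 3 melted columns = 18 rows.

18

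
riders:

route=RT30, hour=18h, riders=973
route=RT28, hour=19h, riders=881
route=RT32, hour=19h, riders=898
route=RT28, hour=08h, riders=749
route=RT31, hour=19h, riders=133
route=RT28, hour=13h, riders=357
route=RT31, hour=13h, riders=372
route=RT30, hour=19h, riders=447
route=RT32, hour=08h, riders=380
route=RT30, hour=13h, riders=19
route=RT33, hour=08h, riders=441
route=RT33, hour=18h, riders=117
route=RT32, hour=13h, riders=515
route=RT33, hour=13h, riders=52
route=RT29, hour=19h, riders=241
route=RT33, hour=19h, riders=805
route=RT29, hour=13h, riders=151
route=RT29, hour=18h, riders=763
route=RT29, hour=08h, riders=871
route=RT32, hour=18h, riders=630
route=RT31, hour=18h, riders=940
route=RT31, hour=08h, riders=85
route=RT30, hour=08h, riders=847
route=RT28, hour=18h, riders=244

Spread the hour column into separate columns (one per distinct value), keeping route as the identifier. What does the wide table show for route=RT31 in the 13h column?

Wide layout: rows indexed by route, columns are the 4 distinct hour values (18h, 19h, 08h, 13h).
Cell (route=RT31, hour=13h) draws from the long row where route=RT31 and hour=13h, which has riders=372.

372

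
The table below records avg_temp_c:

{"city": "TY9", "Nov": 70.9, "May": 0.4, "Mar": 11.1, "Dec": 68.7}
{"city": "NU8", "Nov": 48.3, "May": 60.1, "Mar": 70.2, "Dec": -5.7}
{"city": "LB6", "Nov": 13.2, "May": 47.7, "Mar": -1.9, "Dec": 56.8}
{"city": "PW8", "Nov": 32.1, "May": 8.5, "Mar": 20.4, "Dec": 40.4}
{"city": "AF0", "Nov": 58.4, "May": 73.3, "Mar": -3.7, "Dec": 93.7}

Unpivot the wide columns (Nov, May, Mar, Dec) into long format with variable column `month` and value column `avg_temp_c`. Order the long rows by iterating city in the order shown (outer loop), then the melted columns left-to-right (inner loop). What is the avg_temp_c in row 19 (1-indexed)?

20 rows total (5 × 4). Row 19: index ⌊(19-1)/4⌋ = 4 into city → AF0; (19-1) mod 4 = 2 into the melted columns → Mar.
So row 19 is (AF0, Mar, -3.7); avg_temp_c = -3.7.

-3.7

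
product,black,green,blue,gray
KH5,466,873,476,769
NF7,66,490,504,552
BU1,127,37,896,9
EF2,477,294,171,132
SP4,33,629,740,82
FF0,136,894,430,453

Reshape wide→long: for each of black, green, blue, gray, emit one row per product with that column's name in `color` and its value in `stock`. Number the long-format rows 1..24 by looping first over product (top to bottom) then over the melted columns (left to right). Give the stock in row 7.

24 rows total (6 × 4). Row 7: index ⌊(7-1)/4⌋ = 1 into product → NF7; (7-1) mod 4 = 2 into the melted columns → blue.
So row 7 is (NF7, blue, 504); stock = 504.

504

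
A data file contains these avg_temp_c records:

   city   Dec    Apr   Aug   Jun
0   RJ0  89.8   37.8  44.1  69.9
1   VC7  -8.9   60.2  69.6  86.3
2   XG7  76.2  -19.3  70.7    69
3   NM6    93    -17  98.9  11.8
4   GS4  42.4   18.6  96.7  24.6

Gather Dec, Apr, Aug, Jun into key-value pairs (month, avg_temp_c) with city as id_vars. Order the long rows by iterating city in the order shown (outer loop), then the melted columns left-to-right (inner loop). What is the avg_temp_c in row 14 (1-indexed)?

20 rows total (5 × 4). Row 14: index ⌊(14-1)/4⌋ = 3 into city → NM6; (14-1) mod 4 = 1 into the melted columns → Apr.
So row 14 is (NM6, Apr, -17); avg_temp_c = -17.

-17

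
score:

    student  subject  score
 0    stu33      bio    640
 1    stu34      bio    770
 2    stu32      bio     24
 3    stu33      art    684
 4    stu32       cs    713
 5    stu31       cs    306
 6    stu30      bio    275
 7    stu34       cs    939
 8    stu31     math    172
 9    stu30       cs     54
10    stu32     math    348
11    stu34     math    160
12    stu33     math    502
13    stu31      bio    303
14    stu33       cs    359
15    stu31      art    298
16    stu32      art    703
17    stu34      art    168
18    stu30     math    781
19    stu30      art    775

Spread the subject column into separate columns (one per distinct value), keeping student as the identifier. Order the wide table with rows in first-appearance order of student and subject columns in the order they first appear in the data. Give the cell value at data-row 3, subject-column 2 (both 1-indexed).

703

With rows in first-appearance order of student, row 3 is student=stu32. subject columns in first-appearance order: bio, art, cs, math; column 2 is art.
Long rows with student=stu32, subject=art: score = 703.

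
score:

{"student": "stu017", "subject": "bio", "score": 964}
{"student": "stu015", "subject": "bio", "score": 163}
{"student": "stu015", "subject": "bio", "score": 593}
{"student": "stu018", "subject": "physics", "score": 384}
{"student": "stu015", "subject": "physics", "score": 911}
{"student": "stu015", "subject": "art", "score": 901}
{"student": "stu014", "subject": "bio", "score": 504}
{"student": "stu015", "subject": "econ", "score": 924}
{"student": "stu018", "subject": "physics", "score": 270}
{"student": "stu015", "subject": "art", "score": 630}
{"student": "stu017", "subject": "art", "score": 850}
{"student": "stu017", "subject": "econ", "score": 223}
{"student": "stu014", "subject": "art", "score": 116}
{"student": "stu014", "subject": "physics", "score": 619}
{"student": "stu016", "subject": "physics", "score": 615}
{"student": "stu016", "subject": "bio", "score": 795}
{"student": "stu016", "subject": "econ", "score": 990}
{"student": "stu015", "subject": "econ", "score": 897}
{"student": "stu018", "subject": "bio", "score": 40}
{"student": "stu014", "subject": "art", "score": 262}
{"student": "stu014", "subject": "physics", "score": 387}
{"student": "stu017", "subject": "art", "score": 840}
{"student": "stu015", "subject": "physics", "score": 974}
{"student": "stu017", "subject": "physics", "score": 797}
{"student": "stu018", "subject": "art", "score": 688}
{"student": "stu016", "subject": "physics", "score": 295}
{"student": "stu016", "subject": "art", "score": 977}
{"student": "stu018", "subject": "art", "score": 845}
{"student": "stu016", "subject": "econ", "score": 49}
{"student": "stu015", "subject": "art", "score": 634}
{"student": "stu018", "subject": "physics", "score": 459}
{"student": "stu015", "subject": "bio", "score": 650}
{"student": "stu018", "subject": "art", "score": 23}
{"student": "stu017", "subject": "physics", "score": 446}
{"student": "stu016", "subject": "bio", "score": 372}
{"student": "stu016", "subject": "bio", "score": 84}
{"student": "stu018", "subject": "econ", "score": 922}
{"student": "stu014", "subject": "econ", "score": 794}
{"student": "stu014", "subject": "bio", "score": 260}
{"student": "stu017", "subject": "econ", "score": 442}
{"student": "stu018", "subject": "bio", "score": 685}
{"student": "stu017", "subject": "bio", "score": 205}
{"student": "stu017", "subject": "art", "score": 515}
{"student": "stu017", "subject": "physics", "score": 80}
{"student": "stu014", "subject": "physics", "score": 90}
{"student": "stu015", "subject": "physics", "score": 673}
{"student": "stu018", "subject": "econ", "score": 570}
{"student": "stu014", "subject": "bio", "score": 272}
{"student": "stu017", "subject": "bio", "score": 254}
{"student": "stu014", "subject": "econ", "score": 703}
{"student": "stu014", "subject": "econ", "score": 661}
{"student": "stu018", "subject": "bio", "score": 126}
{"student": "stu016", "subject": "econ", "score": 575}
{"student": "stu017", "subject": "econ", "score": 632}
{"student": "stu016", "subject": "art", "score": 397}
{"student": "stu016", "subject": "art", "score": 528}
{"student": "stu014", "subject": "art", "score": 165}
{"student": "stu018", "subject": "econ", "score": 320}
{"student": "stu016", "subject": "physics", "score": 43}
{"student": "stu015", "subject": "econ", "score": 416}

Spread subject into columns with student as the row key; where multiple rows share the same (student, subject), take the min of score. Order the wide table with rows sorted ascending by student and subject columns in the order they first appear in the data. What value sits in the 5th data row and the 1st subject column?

With rows sorted ascending by student, row 5 is student=stu018. subject columns in first-appearance order: bio, physics, art, econ; column 1 is bio.
Long rows with student=stu018, subject=bio: min(40, 685, 126) = 40.

40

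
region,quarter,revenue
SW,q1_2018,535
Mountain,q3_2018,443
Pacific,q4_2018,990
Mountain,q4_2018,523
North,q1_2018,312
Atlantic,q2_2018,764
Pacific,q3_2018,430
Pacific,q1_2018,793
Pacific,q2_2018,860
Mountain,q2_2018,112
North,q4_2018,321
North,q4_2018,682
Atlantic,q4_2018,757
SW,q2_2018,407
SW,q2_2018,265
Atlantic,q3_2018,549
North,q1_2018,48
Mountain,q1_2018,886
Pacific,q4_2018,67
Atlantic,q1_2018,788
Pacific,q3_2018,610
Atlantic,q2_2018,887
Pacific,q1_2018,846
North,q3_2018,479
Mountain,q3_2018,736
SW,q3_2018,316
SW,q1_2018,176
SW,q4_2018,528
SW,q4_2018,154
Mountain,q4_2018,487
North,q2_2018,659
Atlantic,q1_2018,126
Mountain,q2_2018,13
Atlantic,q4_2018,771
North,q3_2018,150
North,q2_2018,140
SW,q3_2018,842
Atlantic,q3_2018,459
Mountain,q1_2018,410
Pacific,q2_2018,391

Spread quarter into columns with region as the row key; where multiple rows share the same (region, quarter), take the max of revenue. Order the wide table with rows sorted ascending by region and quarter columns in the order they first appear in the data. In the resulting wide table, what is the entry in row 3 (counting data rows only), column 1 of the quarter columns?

With rows sorted ascending by region, row 3 is region=North. quarter columns in first-appearance order: q1_2018, q3_2018, q4_2018, q2_2018; column 1 is q1_2018.
Long rows with region=North, quarter=q1_2018: max(312, 48) = 312.

312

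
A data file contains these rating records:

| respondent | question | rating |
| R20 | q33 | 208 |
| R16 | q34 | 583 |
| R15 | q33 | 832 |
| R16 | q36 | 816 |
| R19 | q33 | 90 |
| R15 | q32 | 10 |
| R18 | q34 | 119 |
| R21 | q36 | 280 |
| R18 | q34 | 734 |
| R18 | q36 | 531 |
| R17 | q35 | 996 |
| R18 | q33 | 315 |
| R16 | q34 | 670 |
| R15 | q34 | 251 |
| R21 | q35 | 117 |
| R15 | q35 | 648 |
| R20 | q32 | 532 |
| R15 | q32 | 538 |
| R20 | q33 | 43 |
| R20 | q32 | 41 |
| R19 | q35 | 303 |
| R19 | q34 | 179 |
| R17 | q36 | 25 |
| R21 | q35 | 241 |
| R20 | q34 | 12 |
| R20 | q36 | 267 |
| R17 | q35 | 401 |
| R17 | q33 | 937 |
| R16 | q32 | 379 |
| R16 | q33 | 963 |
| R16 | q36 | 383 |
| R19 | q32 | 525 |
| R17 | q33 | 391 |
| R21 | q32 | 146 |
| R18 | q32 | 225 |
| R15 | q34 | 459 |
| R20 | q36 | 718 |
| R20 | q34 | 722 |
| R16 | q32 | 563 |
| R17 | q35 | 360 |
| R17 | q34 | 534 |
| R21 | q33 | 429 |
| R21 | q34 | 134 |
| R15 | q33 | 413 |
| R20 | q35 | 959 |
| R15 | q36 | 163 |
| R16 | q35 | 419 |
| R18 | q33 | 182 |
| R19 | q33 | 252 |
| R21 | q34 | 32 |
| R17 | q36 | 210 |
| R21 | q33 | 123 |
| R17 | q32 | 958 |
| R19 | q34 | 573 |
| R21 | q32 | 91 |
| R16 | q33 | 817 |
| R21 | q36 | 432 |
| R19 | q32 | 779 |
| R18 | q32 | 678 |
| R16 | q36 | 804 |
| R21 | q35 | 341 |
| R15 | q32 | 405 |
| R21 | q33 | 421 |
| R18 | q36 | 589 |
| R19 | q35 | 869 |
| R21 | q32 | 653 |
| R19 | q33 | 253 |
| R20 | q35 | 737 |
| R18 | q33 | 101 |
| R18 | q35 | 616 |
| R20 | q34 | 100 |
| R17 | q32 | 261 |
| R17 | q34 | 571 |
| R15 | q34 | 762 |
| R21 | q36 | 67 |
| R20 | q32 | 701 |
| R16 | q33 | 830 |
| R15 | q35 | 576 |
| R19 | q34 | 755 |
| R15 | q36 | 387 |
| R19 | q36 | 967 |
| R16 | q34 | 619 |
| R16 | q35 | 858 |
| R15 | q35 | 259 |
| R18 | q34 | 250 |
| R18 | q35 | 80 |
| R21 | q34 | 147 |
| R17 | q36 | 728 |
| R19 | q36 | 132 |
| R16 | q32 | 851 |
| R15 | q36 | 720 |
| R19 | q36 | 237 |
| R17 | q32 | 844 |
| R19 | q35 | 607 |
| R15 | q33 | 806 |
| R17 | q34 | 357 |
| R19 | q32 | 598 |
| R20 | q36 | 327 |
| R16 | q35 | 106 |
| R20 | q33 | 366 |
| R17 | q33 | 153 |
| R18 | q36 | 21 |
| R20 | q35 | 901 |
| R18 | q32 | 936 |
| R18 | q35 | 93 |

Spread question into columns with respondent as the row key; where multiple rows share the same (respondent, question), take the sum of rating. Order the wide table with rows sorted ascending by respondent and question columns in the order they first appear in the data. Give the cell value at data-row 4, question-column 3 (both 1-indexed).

With rows sorted ascending by respondent, row 4 is respondent=R18. question columns in first-appearance order: q33, q34, q36, q32, q35; column 3 is q36.
Long rows with respondent=R18, question=q36: 531 + 589 + 21 = 1141.

1141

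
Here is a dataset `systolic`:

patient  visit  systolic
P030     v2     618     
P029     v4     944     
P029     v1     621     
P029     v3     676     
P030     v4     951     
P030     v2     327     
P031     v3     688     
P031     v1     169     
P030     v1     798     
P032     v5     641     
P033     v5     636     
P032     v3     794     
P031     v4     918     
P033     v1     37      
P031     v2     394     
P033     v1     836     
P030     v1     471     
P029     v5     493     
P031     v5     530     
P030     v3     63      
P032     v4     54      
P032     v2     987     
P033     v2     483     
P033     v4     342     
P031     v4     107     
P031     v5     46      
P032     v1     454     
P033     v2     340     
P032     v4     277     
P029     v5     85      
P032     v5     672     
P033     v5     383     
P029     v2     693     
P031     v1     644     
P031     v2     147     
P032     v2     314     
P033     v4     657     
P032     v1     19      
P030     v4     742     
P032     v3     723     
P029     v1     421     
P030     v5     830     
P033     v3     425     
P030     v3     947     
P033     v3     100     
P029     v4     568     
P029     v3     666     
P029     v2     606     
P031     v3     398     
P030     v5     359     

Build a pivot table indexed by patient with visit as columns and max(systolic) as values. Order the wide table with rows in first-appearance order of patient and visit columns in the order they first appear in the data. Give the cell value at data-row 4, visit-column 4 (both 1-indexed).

794

With rows in first-appearance order of patient, row 4 is patient=P032. visit columns in first-appearance order: v2, v4, v1, v3, v5; column 4 is v3.
Long rows with patient=P032, visit=v3: max(794, 723) = 794.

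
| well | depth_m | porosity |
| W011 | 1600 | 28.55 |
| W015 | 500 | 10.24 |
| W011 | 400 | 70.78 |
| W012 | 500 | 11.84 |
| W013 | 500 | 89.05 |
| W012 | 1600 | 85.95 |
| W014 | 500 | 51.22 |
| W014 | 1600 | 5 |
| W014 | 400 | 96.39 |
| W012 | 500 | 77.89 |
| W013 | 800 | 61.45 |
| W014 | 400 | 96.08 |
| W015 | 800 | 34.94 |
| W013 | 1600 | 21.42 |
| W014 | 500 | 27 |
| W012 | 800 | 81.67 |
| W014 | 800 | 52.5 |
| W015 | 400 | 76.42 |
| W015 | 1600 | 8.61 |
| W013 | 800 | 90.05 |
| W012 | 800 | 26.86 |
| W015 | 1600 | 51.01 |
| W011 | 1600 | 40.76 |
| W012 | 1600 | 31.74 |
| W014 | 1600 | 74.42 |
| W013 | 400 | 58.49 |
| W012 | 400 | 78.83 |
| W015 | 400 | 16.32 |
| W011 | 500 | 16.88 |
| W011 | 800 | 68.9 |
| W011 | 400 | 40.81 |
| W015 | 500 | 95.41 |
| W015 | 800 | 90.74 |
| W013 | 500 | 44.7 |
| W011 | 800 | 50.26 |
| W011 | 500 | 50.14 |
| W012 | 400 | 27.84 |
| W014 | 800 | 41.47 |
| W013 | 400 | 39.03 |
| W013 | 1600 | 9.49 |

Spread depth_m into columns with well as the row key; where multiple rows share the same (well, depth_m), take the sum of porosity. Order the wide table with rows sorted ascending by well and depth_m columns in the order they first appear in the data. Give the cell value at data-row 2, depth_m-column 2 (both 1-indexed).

89.73

With rows sorted ascending by well, row 2 is well=W012. depth_m columns in first-appearance order: 1600, 500, 400, 800; column 2 is 500.
Long rows with well=W012, depth_m=500: 11.84 + 77.89 = 89.73.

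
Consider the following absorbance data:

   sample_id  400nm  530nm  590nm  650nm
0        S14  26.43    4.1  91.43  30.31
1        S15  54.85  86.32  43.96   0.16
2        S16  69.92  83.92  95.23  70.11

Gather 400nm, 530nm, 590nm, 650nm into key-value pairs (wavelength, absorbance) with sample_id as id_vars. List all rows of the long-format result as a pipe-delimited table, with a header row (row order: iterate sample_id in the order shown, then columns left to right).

Each (sample_id, column) pair becomes one row: 3 × 4 = 12 rows.
For example, (S14, 400nm) → absorbance=26.43.

| sample_id | wavelength | absorbance |
| S14 | 400nm | 26.43 |
| S14 | 530nm | 4.1 |
| S14 | 590nm | 91.43 |
| S14 | 650nm | 30.31 |
| S15 | 400nm | 54.85 |
| S15 | 530nm | 86.32 |
| S15 | 590nm | 43.96 |
| S15 | 650nm | 0.16 |
| S16 | 400nm | 69.92 |
| S16 | 530nm | 83.92 |
| S16 | 590nm | 95.23 |
| S16 | 650nm | 70.11 |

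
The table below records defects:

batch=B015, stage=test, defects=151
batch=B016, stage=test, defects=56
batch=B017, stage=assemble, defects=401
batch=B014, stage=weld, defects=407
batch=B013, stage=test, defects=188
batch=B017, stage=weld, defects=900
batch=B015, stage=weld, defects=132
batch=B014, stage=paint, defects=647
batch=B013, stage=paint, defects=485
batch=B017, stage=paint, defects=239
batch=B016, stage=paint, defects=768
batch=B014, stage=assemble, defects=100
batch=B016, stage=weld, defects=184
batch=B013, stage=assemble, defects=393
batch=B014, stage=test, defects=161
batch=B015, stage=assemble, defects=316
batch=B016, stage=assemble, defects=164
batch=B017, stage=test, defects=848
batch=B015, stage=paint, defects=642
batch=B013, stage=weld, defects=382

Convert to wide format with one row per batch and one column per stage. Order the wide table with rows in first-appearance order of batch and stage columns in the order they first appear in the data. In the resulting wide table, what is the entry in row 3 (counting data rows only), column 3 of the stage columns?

900

With rows in first-appearance order of batch, row 3 is batch=B017. stage columns in first-appearance order: test, assemble, weld, paint; column 3 is weld.
Long rows with batch=B017, stage=weld: defects = 900.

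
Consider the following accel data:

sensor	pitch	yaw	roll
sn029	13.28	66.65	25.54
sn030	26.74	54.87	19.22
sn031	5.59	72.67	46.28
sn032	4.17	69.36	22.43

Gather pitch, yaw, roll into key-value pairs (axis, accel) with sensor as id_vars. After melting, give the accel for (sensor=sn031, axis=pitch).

5.59

Unpivoting turns each (sensor, wide-column) pair into one long row.
The wide cell at row sn031, column pitch holds 5.59, so the long row (sn031, pitch) has accel=5.59.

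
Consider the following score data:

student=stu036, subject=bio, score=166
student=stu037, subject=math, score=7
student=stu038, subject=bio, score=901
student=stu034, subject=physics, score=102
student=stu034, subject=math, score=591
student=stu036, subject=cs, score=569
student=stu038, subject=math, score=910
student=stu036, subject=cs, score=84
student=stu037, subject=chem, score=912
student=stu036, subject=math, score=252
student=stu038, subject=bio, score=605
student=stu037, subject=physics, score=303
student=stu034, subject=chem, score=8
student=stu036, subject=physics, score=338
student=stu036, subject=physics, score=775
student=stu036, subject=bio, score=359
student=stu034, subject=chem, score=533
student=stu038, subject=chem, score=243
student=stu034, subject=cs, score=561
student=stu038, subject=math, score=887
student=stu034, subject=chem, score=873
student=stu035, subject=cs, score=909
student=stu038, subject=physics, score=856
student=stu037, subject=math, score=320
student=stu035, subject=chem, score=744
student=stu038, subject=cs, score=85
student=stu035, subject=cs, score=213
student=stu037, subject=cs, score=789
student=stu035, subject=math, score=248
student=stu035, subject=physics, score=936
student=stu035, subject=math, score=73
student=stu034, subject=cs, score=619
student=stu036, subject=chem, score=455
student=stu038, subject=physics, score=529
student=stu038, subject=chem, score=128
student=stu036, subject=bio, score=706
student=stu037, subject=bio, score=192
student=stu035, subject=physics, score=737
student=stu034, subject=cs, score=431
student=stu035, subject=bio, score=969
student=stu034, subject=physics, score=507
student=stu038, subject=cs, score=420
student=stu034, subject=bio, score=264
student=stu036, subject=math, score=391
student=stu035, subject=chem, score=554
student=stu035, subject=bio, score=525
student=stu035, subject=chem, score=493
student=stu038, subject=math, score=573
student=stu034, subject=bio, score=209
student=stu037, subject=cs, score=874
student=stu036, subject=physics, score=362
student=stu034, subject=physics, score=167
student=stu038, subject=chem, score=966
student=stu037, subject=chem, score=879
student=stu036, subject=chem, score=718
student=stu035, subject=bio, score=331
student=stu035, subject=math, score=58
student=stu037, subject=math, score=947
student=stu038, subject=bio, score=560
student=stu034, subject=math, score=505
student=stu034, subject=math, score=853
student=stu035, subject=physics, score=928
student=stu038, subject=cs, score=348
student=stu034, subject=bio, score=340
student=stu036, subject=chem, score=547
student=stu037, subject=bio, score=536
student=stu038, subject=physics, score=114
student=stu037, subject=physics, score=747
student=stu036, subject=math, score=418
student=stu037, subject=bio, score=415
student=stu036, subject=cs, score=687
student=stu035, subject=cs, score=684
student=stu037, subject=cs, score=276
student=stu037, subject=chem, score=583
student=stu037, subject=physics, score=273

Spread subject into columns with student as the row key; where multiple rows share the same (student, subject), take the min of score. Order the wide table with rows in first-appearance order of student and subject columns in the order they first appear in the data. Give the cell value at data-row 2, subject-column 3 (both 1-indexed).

273

With rows in first-appearance order of student, row 2 is student=stu037. subject columns in first-appearance order: bio, math, physics, cs, chem; column 3 is physics.
Long rows with student=stu037, subject=physics: min(303, 747, 273) = 273.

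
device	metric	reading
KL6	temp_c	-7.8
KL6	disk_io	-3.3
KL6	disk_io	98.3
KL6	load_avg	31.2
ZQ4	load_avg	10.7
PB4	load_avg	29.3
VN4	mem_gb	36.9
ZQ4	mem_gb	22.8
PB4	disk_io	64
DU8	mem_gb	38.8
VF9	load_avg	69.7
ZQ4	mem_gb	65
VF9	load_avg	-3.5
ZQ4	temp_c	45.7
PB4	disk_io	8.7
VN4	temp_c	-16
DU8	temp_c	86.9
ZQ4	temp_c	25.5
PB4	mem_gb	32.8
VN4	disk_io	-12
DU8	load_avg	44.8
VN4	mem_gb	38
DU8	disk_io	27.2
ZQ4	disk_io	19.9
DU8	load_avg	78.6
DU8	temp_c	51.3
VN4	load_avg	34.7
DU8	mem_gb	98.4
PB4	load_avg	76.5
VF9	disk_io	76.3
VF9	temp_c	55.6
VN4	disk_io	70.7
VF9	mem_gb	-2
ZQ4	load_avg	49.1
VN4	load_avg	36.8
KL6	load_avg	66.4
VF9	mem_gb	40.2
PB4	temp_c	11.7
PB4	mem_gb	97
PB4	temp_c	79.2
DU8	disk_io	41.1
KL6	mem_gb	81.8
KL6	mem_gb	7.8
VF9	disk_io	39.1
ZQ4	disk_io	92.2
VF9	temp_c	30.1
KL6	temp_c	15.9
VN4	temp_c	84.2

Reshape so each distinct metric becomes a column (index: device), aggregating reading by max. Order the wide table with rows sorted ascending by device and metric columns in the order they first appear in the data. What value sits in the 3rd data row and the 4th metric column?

With rows sorted ascending by device, row 3 is device=PB4. metric columns in first-appearance order: temp_c, disk_io, load_avg, mem_gb; column 4 is mem_gb.
Long rows with device=PB4, metric=mem_gb: max(32.8, 97) = 97.

97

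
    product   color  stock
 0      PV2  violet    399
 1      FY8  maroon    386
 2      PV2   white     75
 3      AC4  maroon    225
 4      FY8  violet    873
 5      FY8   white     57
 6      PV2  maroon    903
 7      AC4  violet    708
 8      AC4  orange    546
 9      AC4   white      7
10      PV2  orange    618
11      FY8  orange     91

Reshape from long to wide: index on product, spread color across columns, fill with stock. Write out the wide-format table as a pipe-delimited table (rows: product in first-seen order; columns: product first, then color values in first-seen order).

Columns: product plus the 4 distinct color values (violet, maroon, white, orange).
For example, row PV2 column violet takes stock=399 from the long row (PV2, violet).

| product | violet | maroon | white | orange |
| PV2 | 399 | 903 | 75 | 618 |
| FY8 | 873 | 386 | 57 | 91 |
| AC4 | 708 | 225 | 7 | 546 |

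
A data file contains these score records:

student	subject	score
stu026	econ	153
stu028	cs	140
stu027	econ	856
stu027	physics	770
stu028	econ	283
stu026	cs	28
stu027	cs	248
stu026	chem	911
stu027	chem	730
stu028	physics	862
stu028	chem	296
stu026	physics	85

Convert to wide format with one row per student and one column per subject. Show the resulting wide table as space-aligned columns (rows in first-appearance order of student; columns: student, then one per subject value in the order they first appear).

student  econ  cs   physics  chem
stu026   153   28   85       911 
stu028   283   140  862      296 
stu027   856   248  770      730 

Columns: student plus the 4 distinct subject values (econ, cs, physics, chem).
For example, row stu026 column econ takes score=153 from the long row (stu026, econ).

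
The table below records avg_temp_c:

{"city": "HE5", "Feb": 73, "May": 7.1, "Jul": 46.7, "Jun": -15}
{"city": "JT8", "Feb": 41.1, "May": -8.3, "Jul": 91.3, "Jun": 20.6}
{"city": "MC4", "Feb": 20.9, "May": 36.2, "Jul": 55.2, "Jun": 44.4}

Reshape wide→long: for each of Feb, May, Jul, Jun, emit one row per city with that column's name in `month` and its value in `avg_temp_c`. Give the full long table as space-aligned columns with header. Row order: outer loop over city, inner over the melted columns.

city  month  avg_temp_c
HE5   Feb    73        
HE5   May    7.1       
HE5   Jul    46.7      
HE5   Jun    -15       
JT8   Feb    41.1      
JT8   May    -8.3      
JT8   Jul    91.3      
JT8   Jun    20.6      
MC4   Feb    20.9      
MC4   May    36.2      
MC4   Jul    55.2      
MC4   Jun    44.4      

Each (city, column) pair becomes one row: 3 × 4 = 12 rows.
For example, (HE5, Feb) → avg_temp_c=73.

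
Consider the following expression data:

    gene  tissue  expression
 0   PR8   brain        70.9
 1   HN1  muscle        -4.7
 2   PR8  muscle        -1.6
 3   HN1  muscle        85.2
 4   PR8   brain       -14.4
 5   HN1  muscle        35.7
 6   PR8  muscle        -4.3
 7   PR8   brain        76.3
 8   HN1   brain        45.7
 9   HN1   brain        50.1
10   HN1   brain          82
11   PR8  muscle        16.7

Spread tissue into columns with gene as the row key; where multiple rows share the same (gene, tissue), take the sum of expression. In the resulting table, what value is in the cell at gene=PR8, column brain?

132.8

Rows with gene=PR8 and tissue=brain: expression values are 70.9, -14.4, 76.3.
70.9 + -14.4 + 76.3 = 132.8.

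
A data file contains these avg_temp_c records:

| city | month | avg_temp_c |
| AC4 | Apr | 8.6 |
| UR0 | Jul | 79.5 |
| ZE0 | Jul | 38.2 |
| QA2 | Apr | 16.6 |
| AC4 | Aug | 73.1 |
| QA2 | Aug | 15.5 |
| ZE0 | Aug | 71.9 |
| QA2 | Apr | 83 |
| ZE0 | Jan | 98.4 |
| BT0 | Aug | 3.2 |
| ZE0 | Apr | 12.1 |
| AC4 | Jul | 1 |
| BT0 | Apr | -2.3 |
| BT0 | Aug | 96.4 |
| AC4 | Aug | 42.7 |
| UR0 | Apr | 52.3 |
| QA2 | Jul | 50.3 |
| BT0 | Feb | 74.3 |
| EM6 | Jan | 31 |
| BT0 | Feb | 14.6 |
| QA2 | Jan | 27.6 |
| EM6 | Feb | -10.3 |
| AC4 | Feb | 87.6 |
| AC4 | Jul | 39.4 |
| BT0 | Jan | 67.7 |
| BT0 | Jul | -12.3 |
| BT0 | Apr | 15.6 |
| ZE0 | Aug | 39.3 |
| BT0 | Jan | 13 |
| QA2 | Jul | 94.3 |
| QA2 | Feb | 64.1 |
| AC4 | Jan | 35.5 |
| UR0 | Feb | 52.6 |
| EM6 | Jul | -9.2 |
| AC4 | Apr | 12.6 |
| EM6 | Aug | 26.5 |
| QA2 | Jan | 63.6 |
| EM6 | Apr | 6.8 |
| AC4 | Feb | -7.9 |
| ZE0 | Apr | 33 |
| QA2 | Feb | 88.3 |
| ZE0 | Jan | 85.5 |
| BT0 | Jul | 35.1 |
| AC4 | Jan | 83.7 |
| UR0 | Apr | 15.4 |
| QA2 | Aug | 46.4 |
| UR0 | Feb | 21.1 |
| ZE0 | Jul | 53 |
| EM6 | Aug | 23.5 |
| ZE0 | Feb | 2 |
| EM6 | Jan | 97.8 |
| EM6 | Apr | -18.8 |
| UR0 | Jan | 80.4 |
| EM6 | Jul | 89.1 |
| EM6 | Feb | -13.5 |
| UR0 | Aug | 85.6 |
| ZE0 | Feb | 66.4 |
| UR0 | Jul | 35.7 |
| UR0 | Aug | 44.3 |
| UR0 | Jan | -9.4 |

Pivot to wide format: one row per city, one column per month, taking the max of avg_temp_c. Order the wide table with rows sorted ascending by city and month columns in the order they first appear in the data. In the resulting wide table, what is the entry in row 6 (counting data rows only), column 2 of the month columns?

With rows sorted ascending by city, row 6 is city=ZE0. month columns in first-appearance order: Apr, Jul, Aug, Jan, Feb; column 2 is Jul.
Long rows with city=ZE0, month=Jul: max(38.2, 53) = 53.

53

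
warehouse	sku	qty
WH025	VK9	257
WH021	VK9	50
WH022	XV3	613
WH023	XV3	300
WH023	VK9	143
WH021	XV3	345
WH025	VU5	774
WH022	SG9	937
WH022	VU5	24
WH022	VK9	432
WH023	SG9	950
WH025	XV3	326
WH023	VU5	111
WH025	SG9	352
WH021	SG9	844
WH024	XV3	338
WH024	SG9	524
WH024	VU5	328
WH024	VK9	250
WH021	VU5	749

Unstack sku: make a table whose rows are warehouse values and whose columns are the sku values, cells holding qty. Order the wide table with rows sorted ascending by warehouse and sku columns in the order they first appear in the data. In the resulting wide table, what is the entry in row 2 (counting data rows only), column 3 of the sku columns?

With rows sorted ascending by warehouse, row 2 is warehouse=WH022. sku columns in first-appearance order: VK9, XV3, VU5, SG9; column 3 is VU5.
Long rows with warehouse=WH022, sku=VU5: qty = 24.

24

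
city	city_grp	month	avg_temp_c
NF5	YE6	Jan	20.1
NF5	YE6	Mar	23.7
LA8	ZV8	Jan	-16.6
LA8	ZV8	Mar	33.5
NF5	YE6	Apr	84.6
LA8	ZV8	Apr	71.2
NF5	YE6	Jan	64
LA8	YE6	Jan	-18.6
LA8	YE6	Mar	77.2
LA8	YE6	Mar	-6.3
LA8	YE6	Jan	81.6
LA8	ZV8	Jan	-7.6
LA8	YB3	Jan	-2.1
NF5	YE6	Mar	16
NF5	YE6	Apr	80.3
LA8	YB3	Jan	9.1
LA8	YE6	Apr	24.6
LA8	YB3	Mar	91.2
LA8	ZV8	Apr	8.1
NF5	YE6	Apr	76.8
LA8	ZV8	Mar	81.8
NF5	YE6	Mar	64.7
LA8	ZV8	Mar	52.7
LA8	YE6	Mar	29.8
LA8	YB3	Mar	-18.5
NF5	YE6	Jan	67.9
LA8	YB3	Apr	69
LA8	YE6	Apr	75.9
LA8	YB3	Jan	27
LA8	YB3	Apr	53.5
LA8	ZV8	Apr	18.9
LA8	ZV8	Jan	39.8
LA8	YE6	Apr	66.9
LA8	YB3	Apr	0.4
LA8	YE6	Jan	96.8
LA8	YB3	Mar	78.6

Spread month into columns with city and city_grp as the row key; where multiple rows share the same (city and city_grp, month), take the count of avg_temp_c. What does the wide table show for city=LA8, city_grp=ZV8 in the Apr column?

3

Rows with city=LA8, city_grp=ZV8 and month=Apr: avg_temp_c values are 71.2, 8.1, 18.9.
3 rows match — count = 3.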